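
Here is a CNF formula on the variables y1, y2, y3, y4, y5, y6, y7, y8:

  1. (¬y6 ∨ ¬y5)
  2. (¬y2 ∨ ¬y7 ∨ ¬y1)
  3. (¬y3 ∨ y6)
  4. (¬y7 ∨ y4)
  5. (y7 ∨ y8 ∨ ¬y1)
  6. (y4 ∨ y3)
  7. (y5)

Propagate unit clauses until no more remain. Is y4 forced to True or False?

(y5) stands alone — y5 = True.
(¬y5 ∨ ¬y6): since y5 = True, the clause reduces to (¬y6). y6 = False.
In (y6 ∨ ¬y3), y6 is now false; ¬y3 must hold, so y3 = False.
(y4 ∨ y3) with y3 = False leaves only y4, so y4 = True.

True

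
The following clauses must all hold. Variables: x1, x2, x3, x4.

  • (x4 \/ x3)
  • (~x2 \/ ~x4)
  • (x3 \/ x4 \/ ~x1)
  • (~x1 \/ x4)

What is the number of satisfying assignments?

The models are:
  x1=0 x2=0 x3=0 x4=1
  x1=0 x2=0 x3=1 x4=0
  x1=0 x2=0 x3=1 x4=1
  x1=0 x2=1 x3=1 x4=0
  x1=1 x2=0 x3=0 x4=1
  x1=1 x2=0 x3=1 x4=1
Count: 6.

6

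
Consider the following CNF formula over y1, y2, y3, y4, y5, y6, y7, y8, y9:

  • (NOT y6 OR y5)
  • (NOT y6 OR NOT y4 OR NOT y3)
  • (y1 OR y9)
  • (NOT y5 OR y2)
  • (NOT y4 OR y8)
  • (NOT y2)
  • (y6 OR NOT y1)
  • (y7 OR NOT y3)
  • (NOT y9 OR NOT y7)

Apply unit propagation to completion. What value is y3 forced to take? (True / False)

False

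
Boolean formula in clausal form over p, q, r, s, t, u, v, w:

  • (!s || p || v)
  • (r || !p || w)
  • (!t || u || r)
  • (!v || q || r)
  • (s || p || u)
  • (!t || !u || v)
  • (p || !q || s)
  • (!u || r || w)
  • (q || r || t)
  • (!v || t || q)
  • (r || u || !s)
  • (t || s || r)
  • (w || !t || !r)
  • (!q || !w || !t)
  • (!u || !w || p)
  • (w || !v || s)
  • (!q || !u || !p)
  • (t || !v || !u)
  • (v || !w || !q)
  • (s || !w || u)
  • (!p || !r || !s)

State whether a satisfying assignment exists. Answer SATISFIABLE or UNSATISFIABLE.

SATISFIABLE

Try p = True.
For the remaining variables, q = False, r = True, s = False, t = False, u = True, v = False, w = True works.
Every clause has at least one true literal under this assignment.
So p=True, q=False, r=True, s=False, t=False, u=True, v=False, w=True is a satisfying assignment.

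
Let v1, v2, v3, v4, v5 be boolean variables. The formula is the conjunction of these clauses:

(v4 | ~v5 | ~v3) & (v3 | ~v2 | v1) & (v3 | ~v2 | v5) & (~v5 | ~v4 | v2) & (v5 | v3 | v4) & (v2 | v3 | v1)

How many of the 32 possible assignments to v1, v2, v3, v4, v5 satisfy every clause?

14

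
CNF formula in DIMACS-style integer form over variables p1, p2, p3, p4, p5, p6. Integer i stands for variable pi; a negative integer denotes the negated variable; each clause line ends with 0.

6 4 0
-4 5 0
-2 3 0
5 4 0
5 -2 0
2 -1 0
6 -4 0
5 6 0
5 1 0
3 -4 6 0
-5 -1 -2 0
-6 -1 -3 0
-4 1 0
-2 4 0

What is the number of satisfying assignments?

Satisfying assignments:
  p1=0 p2=0 p3=0 p4=0 p5=1 p6=1
  p1=0 p2=0 p3=1 p4=0 p5=1 p6=1
That's 2 in total.

2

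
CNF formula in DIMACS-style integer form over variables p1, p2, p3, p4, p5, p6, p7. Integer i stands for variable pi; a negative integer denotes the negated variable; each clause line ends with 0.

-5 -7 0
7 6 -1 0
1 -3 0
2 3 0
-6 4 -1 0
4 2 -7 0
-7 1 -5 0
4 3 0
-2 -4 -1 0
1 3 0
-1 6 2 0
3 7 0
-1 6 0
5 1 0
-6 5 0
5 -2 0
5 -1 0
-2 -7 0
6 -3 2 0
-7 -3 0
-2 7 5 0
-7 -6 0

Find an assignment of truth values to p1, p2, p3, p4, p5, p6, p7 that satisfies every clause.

Branch on p1: take p1 = True.
  then p6 is forced to True.
  then p4 is forced to True.
  then p2 is forced to False.
  then p3 is forced to True.
  then p5 is forced to True.
  then p7 is forced to False.

p1=1  p2=0  p3=1  p4=1  p5=1  p6=1  p7=0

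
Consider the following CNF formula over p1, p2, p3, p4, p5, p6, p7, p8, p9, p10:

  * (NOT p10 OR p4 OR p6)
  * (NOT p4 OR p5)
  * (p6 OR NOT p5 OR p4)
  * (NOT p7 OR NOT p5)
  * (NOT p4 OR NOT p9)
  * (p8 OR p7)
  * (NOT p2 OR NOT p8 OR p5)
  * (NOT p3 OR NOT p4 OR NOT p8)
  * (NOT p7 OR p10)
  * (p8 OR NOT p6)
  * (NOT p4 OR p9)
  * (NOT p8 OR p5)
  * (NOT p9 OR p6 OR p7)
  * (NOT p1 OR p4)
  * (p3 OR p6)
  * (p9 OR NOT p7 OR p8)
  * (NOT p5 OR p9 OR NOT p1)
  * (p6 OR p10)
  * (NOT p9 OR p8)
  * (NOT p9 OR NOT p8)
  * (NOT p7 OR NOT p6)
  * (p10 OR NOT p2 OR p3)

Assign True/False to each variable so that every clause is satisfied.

p1 = False, p2 = True, p3 = False, p4 = False, p5 = True, p6 = True, p7 = False, p8 = True, p9 = False, p10 = True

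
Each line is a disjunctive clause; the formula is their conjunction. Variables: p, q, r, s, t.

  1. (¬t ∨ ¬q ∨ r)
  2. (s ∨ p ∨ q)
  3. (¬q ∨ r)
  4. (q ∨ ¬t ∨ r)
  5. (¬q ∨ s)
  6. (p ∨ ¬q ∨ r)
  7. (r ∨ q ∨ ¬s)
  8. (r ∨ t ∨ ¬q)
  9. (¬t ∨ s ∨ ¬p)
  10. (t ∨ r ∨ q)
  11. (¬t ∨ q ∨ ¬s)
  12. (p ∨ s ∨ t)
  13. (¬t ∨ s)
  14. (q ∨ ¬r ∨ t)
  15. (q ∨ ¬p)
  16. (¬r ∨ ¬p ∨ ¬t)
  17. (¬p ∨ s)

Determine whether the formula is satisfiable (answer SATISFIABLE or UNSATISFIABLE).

SATISFIABLE

Set p = False and propagate.
Try q = True.
  then r is forced to True.
  then s is forced to True.
t is now unconstrained; take t = False.
So p=F  q=T  r=T  s=T  t=F is a satisfying assignment.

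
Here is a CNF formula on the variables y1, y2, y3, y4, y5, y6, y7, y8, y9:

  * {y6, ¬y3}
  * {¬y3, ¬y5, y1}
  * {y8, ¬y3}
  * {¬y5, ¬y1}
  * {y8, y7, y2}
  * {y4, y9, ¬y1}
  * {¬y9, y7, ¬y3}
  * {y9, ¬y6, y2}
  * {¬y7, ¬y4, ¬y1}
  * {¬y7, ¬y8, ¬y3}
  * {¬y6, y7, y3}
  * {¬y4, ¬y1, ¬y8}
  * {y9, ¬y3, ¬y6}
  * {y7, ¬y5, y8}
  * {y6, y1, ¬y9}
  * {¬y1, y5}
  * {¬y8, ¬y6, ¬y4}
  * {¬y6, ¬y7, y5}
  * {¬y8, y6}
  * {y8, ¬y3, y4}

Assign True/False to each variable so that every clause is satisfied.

y1=0, y2=1, y3=0, y4=1, y5=1, y6=1, y7=1, y8=0, y9=0

y2 occurs only positively in the remaining clauses — set y2 = True.
Branch on y1: take y1 = False.
Branch on y3: take y3 = False.
For the remaining variables, y4 = True, y5 = True, y6 = True, y7 = True, y8 = False, y9 = False works.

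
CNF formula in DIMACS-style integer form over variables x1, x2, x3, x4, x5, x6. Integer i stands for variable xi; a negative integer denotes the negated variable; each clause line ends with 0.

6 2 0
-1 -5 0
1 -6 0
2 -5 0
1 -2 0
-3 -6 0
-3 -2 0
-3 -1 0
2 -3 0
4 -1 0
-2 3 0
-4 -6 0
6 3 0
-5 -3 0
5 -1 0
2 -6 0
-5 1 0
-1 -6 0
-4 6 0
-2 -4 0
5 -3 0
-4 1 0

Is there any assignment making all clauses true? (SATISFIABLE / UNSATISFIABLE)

x1 = True:
  propagation gives x5=False; an empty clause results — contradiction.
x1 = False:
  propagation gives x6=False, x2=True; an empty clause results — contradiction.
Every branch closes, so no satisfying assignment exists.

UNSATISFIABLE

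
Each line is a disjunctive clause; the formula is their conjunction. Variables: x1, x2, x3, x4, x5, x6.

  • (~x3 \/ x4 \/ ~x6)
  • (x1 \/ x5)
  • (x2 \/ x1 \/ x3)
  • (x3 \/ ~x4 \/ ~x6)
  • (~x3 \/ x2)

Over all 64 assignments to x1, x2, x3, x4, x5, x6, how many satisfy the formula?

Split on x3, then x1.
  x3=T, x1=T: x5 free; 3 ways for (x2,x4,x6) × 2^1 = 6.
  x3=T, x1=F: remaining (x2,x4,x5,x6) ∈ {(T,F,T,F); (T,T,T,F); (T,T,T,T)} — 3.
  x3=F, x1=T: x2, x5 free; 3 ways for (x4,x6) × 2^2 = 12.
  x3=F, x1=F: remaining (x2,x4,x5,x6) ∈ {(T,F,T,F); (T,F,T,T); (T,T,T,F)} — 3.
Total: 6 + 3 + 12 + 3 = 24.

24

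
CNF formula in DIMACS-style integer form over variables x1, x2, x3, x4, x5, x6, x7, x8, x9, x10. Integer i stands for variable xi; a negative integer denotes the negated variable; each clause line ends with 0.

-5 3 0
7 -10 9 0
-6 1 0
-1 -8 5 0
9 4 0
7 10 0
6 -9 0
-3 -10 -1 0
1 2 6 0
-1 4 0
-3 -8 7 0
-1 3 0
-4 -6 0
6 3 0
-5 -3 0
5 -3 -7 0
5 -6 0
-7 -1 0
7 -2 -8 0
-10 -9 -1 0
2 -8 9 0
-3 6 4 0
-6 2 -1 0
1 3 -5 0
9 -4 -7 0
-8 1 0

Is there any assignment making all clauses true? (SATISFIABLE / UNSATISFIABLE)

UNSATISFIABLE

x1 = True:
  propagation gives x4=True, x3=True, x10=False, x7=True; an empty clause results — contradiction.
x1 = False:
  propagation gives x6=False, x9=False, x4=True, x2=True; an empty clause results — contradiction.
Every branch closes, so no satisfying assignment exists.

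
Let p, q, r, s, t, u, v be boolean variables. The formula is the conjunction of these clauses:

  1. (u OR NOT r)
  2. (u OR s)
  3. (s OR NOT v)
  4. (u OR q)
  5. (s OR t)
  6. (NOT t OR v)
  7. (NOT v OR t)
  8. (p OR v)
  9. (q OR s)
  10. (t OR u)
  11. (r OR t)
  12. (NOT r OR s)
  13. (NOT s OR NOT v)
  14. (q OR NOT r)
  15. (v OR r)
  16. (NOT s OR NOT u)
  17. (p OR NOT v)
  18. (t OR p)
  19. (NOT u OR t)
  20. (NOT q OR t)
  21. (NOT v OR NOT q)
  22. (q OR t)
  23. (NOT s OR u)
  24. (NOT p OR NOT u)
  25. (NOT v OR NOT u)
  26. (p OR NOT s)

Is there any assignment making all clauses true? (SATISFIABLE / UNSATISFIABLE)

s = True:
  propagation gives v=False, t=False, p=True, u=True; an empty clause results — contradiction.
s = False:
  propagation gives u=True, v=False, t=True; an empty clause results — contradiction.
Every branch closes, so no satisfying assignment exists.

UNSATISFIABLE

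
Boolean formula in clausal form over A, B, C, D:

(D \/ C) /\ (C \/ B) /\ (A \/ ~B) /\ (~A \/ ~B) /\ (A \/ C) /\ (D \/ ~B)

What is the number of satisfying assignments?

4

Satisfying assignments:
  A=0 B=0 C=1 D=0
  A=0 B=0 C=1 D=1
  A=1 B=0 C=1 D=0
  A=1 B=0 C=1 D=1
Count: 4.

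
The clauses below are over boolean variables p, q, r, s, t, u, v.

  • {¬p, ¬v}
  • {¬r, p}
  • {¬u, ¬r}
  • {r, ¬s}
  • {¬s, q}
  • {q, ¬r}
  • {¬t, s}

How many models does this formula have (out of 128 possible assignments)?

15

Split on r, then s.
  r=1, s=1: remaining (p,q,t,u,v) ∈ {(1,1,0,0,0); (1,1,1,0,0)} — 2.
  r=1, s=0: remaining (p,q,t,u,v) ∈ {(1,1,0,0,0)} — 1.
  r=0, s=1: a clause becomes empty — 0.
  r=0, s=0: q, u free; 3 ways for (p,t,v) × 2^2 = 12.
Total: 2 + 1 + 0 + 12 = 15.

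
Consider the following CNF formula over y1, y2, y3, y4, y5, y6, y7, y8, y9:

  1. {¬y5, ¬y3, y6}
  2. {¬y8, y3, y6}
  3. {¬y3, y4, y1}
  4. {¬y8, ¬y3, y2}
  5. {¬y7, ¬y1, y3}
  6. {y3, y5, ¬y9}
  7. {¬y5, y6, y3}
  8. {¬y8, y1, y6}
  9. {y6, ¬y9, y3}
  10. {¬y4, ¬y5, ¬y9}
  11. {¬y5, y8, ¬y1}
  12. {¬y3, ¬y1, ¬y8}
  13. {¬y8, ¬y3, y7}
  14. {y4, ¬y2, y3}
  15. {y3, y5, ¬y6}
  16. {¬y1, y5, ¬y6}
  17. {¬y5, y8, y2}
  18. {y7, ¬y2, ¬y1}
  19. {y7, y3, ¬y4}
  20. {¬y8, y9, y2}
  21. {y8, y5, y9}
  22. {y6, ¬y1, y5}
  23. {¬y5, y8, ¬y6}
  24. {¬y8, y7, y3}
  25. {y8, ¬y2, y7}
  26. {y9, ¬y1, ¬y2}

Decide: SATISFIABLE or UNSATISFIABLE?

Try y1 = False.
For the remaining variables, y2 = True, y3 = True, y4 = True, y5 = False, y6 = True, y7 = True, y8 = False, y9 = True works.
Every clause has at least one true literal under this assignment.
So y1=False, y2=True, y3=True, y4=True, y5=False, y6=True, y7=True, y8=False, y9=True is a satisfying assignment.

SATISFIABLE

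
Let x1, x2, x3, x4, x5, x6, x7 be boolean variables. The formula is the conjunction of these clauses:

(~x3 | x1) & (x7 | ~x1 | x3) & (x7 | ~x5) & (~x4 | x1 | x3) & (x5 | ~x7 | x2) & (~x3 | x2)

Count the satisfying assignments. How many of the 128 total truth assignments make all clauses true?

Split on x3, then x1.
  x3=T, x1=T: x4, x6 free; 3 ways for (x2,x5,x7) × 2^2 = 12.
  x3=T, x1=F: a clause becomes empty — 0.
  x3=F, x1=T: x4, x6 free; 3 ways for (x2,x5,x7) × 2^2 = 12.
  x3=F, x1=F: x6 free; 5 ways for (x2,x4,x5,x7) × 2^1 = 10.
Total: 12 + 0 + 12 + 10 = 34.

34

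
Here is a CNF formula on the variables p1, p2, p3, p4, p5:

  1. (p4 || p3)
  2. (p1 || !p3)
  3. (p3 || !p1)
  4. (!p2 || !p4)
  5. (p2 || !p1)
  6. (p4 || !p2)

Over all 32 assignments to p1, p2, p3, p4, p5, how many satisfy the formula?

Satisfying assignments:
  p1=0 p2=0 p3=0 p4=1 p5=0
  p1=0 p2=0 p3=0 p4=1 p5=1
Count: 2.

2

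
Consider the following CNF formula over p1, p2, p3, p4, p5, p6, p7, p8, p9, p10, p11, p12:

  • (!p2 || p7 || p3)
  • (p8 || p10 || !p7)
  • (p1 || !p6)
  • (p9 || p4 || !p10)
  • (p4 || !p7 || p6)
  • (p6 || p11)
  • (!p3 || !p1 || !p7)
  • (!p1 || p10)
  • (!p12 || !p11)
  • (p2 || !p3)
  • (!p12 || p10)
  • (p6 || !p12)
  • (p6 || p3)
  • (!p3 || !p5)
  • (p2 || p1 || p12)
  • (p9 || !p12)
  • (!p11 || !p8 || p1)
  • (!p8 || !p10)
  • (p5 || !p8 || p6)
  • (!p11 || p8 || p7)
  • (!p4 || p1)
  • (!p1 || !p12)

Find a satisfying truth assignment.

p1=True, p2=False, p3=False, p4=True, p5=False, p6=True, p7=True, p8=False, p9=True, p10=True, p11=False, p12=False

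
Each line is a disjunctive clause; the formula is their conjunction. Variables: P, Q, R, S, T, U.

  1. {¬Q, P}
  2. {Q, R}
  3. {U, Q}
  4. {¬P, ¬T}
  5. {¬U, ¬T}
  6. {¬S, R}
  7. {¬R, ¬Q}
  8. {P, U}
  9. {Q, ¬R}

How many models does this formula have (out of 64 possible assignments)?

2

The models are:
  P=T Q=T R=F S=F T=F U=F
  P=T Q=T R=F S=F T=F U=T
Count: 2.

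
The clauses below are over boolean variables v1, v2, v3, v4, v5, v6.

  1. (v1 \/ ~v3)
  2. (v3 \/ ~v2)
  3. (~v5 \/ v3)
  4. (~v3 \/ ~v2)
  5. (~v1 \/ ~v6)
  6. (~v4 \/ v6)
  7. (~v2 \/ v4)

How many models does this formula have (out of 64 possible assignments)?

Satisfying assignments:
  v1=0 v2=0 v3=0 v4=0 v5=0 v6=0
  v1=0 v2=0 v3=0 v4=0 v5=0 v6=1
  v1=0 v2=0 v3=0 v4=1 v5=0 v6=1
  v1=1 v2=0 v3=0 v4=0 v5=0 v6=0
  v1=1 v2=0 v3=1 v4=0 v5=0 v6=0
  v1=1 v2=0 v3=1 v4=0 v5=1 v6=0
That's 6 in total.

6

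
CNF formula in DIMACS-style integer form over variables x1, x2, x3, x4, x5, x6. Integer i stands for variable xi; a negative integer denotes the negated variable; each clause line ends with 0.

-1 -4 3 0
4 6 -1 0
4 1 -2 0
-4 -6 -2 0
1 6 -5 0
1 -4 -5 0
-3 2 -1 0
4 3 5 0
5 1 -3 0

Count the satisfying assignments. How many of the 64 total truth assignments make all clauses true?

11

Split on x1, then x4.
  x1=1, x4=1: remaining (x2,x3,x5,x6) ∈ {(1,1,0,0); (1,1,1,0)} — 2.
  x1=1, x4=0: remaining (x2,x3,x5,x6) ∈ {(0,0,1,1); (1,0,1,1); (1,1,0,1); (1,1,1,1)} — 4.
  x1=0, x4=1: remaining (x2,x3,x5,x6) ∈ {(0,0,0,0); (0,0,0,1); (1,0,0,0)} — 3.
  x1=0, x4=0: remaining (x2,x3,x5,x6) ∈ {(0,0,1,1); (0,1,1,1)} — 2.
Total: 2 + 4 + 3 + 2 = 11.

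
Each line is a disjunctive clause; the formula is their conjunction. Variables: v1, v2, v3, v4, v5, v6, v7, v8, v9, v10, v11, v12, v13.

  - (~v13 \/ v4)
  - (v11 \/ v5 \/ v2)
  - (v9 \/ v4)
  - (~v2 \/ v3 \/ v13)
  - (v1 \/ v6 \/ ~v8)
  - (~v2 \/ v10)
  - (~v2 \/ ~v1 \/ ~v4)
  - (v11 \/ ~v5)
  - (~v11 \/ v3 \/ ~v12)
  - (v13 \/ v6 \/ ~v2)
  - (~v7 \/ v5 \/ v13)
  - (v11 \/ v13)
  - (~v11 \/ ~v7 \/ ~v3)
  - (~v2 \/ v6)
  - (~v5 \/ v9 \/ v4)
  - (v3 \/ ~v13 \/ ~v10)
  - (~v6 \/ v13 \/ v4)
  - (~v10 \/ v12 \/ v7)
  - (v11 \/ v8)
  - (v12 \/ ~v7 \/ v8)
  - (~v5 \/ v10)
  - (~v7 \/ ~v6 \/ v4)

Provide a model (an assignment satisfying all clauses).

Pure literal: v9 appears only positively; assign v9 = True.
Branch on v1: take v1 = True.
The remaining clauses are satisfied by v2 = False, v3 = True, v4 = True, v5 = False, v6 = True, v7 = False, v8 = False, v10 = True, v11 = True, v12 = True, v13 = True.
Check each clause:
  1. (~v13 \/ v4) — v4 is true.
  2. (v11 \/ v2 \/ v5) — v11 is true.
  3. (v9 \/ v4) — v9 is true.
  4. (v3 \/ ~v2 \/ v13) — v3 is true.
  5. (v6 \/ v1 \/ ~v8) — ~v8 is true.
  6. (~v2 \/ v10) — v10 is true.
  7. (~v1 \/ ~v4 \/ ~v2) — ~v2 is true.
  8. (v11 \/ ~v5) — v11 is true.
  9. (v3 \/ ~v11 \/ ~v12) — v3 is true.
  10. (v13 \/ v6 \/ ~v2) — v13 is true.
  11. (~v7 \/ v5 \/ v13) — ~v7 is true.
  12. (v13 \/ v11) — v11 is true.
  13. (~v3 \/ ~v11 \/ ~v7) — ~v7 is true.
  14. (v6 \/ ~v2) — v6 is true.
  15. (~v5 \/ v4 \/ v9) — v9 is true.
  16. (v3 \/ ~v13 \/ ~v10) — v3 is true.
  17. (v13 \/ ~v6 \/ v4) — v4 is true.
  18. (~v10 \/ v12 \/ v7) — v12 is true.
  19. (v8 \/ v11) — v11 is true.
  20. (v12 \/ v8 \/ ~v7) — ~v7 is true.
  21. (~v5 \/ v10) — v10 is true.
  22. (~v7 \/ ~v6 \/ v4) — ~v7 is true.

v1=1, v2=0, v3=1, v4=1, v5=0, v6=1, v7=0, v8=0, v9=1, v10=1, v11=1, v12=1, v13=1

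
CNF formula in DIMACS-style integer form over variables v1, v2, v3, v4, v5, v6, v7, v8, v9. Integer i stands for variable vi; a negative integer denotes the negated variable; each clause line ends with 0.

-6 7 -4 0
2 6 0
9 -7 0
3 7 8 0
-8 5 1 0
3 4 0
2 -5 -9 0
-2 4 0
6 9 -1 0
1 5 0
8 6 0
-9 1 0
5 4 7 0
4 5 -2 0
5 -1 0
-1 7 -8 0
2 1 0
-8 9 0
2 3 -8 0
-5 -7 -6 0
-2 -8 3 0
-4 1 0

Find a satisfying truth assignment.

v1=True, v2=False, v3=True, v4=False, v5=True, v6=True, v7=False, v8=False, v9=False

Pure literal: v3 appears only positively; assign v3 = True.
Set v1 = True and propagate.
  then v5 is forced to True.
Set v2 = False and propagate.
  then v6 is forced to True.
  then v9 is forced to False.
  then v7 is forced to False.
  then v4 is forced to False.
  then v8 is forced to False.
Check each clause:
  1. {¬v6, ¬v4, v7} — ¬v4 is true.
  2. {v6, v2} — v6 is true.
  3. {v9, ¬v7} — ¬v7 is true.
  4. {v8, v3, v7} — v3 is true.
  5. {¬v8, v1, v5} — ¬v8 is true.
  6. {v3, v4} — v3 is true.
  7. {¬v9, v2, ¬v5} — ¬v9 is true.
  8. {v4, ¬v2} — ¬v2 is true.
  9. {v6, ¬v1, v9} — v6 is true.
  10. {v5, v1} — v1 is true.
  11. {v6, v8} — v6 is true.
  12. {¬v9, v1} — v1 is true.
  13. {v7, v5, v4} — v5 is true.
  14. {¬v2, v4, v5} — v5 is true.
  15. {¬v1, v5} — v5 is true.
  16. {v7, ¬v1, ¬v8} — ¬v8 is true.
  17. {v1, v2} — v1 is true.
  18. {¬v8, v9} — ¬v8 is true.
  19. {v3, ¬v8, v2} — ¬v8 is true.
  20. {¬v5, ¬v6, ¬v7} — ¬v7 is true.
  21. {¬v2, v3, ¬v8} — ¬v8 is true.
  22. {v1, ¬v4} — v1 is true.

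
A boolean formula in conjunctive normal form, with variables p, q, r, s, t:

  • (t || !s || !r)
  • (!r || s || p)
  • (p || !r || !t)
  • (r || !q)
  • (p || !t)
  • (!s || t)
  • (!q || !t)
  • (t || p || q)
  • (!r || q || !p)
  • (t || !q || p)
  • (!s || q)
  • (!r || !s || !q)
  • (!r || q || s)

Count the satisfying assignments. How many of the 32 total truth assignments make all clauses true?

Satisfying assignments:
  p=1 q=0 r=0 s=0 t=0
  p=1 q=0 r=0 s=0 t=1
  p=1 q=1 r=1 s=0 t=0
That's 3 in total.

3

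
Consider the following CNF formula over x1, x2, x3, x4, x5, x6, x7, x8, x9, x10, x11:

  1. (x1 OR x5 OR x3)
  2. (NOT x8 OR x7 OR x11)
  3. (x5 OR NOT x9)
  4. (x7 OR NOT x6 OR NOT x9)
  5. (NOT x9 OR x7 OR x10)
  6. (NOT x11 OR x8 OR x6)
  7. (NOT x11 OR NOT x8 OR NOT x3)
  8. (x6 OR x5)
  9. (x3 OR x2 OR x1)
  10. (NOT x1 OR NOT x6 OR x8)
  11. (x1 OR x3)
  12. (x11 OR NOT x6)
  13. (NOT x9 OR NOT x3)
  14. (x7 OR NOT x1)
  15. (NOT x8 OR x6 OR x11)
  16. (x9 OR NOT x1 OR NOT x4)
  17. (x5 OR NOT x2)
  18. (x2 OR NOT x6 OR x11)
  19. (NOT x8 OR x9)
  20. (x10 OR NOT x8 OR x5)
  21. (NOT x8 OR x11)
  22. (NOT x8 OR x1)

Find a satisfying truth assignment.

x1=True  x2=False  x3=False  x4=True  x5=True  x6=False  x7=True  x8=False  x9=True  x10=False  x11=False

Check each clause:
  1. (x1 OR x3 OR x5) — x1 is true.
  2. (NOT x8 OR x7 OR x11) — NOT x8 is true.
  3. (x5 OR NOT x9) — x5 is true.
  4. (NOT x9 OR NOT x6 OR x7) — NOT x6 is true.
  5. (x10 OR NOT x9 OR x7) — x7 is true.
  6. (NOT x11 OR x6 OR x8) — NOT x11 is true.
  7. (NOT x3 OR NOT x11 OR NOT x8) — NOT x8 is true.
  8. (x5 OR x6) — x5 is true.
  9. (x1 OR x3 OR x2) — x1 is true.
  10. (NOT x6 OR NOT x1 OR x8) — NOT x6 is true.
  11. (x1 OR x3) — x1 is true.
  12. (x11 OR NOT x6) — NOT x6 is true.
  13. (NOT x3 OR NOT x9) — NOT x3 is true.
  14. (NOT x1 OR x7) — x7 is true.
  15. (x6 OR NOT x8 OR x11) — NOT x8 is true.
  16. (x9 OR NOT x4 OR NOT x1) — x9 is true.
  17. (x5 OR NOT x2) — x5 is true.
  18. (x2 OR NOT x6 OR x11) — NOT x6 is true.
  19. (NOT x8 OR x9) — NOT x8 is true.
  20. (x10 OR NOT x8 OR x5) — NOT x8 is true.
  21. (x11 OR NOT x8) — NOT x8 is true.
  22. (NOT x8 OR x1) — NOT x8 is true.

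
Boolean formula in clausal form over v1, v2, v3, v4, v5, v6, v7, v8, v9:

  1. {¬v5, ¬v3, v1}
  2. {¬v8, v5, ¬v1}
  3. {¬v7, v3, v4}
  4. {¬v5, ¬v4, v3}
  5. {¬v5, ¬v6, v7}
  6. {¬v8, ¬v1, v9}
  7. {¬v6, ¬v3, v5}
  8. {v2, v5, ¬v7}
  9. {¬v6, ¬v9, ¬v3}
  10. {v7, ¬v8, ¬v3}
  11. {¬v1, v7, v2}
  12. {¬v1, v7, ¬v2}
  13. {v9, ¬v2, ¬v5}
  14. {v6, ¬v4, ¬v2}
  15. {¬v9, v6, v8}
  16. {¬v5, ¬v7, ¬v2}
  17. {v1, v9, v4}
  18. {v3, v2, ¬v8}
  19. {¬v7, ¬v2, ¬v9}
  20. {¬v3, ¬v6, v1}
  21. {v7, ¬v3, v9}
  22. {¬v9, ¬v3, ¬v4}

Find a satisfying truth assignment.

v1=False, v2=True, v3=False, v4=True, v5=False, v6=True, v7=False, v8=True, v9=True

Branch on v1: take v1 = False.
Try v2 = True.
Set v3 = False and propagate.
For the remaining variables, v4 = True, v5 = False, v6 = True, v7 = False, v8 = True, v9 = True works.
Check each clause:
  1. {¬v3, v1, ¬v5} — ¬v5 is true.
  2. {¬v1, ¬v8, v5} — ¬v1 is true.
  3. {v3, v4, ¬v7} — ¬v7 is true.
  4. {¬v5, ¬v4, v3} — ¬v5 is true.
  5. {¬v5, v7, ¬v6} — ¬v5 is true.
  6. {¬v1, v9, ¬v8} — v9 is true.
  7. {¬v6, ¬v3, v5} — ¬v3 is true.
  8. {v2, v5, ¬v7} — ¬v7 is true.
  9. {¬v6, ¬v3, ¬v9} — ¬v3 is true.
  10. {¬v3, ¬v8, v7} — ¬v3 is true.
  11. {¬v1, v2, v7} — v2 is true.
  12. {¬v1, ¬v2, v7} — ¬v1 is true.
  13. {¬v2, ¬v5, v9} — v9 is true.
  14. {¬v2, v6, ¬v4} — v6 is true.
  15. {v8, v6, ¬v9} — v8 is true.
  16. {¬v2, ¬v7, ¬v5} — ¬v7 is true.
  17. {v9, v1, v4} — v9 is true.
  18. {v3, ¬v8, v2} — v2 is true.
  19. {¬v2, ¬v7, ¬v9} — ¬v7 is true.
  20. {v1, ¬v6, ¬v3} — ¬v3 is true.
  21. {v7, ¬v3, v9} — v9 is true.
  22. {¬v4, ¬v9, ¬v3} — ¬v3 is true.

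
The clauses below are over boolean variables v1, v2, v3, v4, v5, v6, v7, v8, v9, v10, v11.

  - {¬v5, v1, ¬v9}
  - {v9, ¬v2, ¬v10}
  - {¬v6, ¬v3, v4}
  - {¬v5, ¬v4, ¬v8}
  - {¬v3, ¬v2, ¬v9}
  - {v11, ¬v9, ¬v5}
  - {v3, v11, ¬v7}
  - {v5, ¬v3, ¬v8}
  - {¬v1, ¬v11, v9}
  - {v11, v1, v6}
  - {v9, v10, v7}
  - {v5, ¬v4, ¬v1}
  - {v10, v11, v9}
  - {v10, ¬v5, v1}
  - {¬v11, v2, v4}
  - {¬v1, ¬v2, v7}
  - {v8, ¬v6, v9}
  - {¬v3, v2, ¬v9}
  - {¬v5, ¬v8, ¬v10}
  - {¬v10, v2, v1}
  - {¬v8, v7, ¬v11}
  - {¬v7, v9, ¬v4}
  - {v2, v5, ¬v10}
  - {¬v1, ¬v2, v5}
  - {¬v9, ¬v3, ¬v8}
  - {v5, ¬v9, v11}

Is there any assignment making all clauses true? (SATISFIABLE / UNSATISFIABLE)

SATISFIABLE

Try v1 = True.
Branch on v2: take v2 = False.
Try v3 = False.
For the remaining variables, v4 = True, v5 = True, v6 = False, v7 = False, v8 = False, v9 = True, v10 = False, v11 = True works.
So v1 = 1, v2 = 0, v3 = 0, v4 = 1, v5 = 1, v6 = 0, v7 = 0, v8 = 0, v9 = 1, v10 = 0, v11 = 1 is a satisfying assignment.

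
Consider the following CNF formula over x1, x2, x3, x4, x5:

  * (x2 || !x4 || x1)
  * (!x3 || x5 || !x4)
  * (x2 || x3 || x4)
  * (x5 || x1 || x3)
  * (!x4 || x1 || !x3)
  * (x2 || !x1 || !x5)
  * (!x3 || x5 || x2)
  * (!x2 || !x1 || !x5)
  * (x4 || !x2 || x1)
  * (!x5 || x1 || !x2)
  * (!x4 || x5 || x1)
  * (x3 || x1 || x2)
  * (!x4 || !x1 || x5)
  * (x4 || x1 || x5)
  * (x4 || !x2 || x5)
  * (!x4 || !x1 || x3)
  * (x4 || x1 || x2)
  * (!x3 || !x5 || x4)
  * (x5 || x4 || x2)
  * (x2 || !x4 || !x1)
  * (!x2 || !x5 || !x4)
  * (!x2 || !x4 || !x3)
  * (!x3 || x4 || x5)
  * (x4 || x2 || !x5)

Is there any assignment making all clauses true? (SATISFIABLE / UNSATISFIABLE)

x4 = True:
  x1 = True:
    propagation gives x5=True, x2=True; an empty clause results — contradiction.
  x1 = False:
    propagation gives x2=True, x3=False, x5=True; an empty clause results — contradiction.
x4 = False:
  x2 = True:
    propagation gives x1=True, x5=False; an empty clause results — contradiction.
  x2 = False:
    propagation gives x3=True, x5=True; an empty clause results — contradiction.
Every branch closes, so no satisfying assignment exists.

UNSATISFIABLE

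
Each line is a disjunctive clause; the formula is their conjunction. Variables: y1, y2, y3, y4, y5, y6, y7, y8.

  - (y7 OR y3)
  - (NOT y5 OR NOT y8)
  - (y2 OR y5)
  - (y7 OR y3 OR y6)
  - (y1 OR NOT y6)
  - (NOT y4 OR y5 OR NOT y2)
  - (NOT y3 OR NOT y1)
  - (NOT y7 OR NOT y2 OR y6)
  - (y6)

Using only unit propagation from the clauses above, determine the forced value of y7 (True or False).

True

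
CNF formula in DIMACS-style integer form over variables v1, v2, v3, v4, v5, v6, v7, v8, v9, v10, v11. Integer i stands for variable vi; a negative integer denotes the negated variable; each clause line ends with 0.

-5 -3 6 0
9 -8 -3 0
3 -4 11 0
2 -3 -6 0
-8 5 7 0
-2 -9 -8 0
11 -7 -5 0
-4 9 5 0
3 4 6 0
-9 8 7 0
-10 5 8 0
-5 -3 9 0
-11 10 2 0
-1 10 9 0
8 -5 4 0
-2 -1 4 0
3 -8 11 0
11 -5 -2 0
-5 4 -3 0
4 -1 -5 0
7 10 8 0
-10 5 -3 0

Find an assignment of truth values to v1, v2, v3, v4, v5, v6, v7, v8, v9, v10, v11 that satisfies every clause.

v1=False, v2=True, v3=False, v4=True, v5=True, v6=False, v7=True, v8=False, v9=False, v10=True, v11=True

Pure literal: v1 appears only negated; assign v1 = False.
Try v2 = True.
Try v3 = False.
The remaining clauses are satisfied by v4 = True, v5 = True, v6 = False, v7 = True, v8 = False, v9 = False, v10 = True, v11 = True.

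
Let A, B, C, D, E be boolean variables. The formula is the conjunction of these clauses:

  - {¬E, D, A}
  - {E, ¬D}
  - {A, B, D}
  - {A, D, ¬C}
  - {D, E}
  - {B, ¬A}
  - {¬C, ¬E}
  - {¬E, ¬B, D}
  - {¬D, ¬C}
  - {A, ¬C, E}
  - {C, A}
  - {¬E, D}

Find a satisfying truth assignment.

A = T, B = T, C = F, D = T, E = T

Check each clause:
  1. {¬E, D, A} — A is true.
  2. {¬D, E} — E is true.
  3. {D, B, A} — A is true.
  4. {A, D, ¬C} — A is true.
  5. {D, E} — D is true.
  6. {¬A, B} — B is true.
  7. {¬C, ¬E} — ¬C is true.
  8. {¬B, ¬E, D} — D is true.
  9. {¬C, ¬D} — ¬C is true.
  10. {A, ¬C, E} — A is true.
  11. {A, C} — A is true.
  12. {¬E, D} — D is true.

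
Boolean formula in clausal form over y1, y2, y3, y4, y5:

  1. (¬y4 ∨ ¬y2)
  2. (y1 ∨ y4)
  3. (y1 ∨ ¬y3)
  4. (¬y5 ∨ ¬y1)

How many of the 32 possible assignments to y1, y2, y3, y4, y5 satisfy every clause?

8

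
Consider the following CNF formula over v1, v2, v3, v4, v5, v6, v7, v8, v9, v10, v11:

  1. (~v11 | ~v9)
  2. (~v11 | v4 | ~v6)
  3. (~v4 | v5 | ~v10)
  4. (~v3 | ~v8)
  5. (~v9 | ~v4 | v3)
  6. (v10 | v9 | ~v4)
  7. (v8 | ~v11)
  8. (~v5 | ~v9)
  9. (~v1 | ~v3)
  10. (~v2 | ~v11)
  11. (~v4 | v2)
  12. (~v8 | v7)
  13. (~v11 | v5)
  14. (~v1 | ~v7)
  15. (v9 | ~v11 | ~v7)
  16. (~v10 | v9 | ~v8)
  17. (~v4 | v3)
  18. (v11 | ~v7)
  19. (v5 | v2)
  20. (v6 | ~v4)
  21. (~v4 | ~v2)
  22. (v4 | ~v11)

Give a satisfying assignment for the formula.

v1=False  v2=True  v3=False  v4=False  v5=False  v6=False  v7=False  v8=False  v9=False  v10=True  v11=False

Check each clause:
  1. (~v9 | ~v11) — ~v11 is true.
  2. (~v6 | ~v11 | v4) — ~v6 is true.
  3. (~v4 | ~v10 | v5) — ~v4 is true.
  4. (~v3 | ~v8) — ~v8 is true.
  5. (~v4 | ~v9 | v3) — ~v4 is true.
  6. (~v4 | v9 | v10) — v10 is true.
  7. (v8 | ~v11) — ~v11 is true.
  8. (~v9 | ~v5) — ~v5 is true.
  9. (~v1 | ~v3) — ~v3 is true.
  10. (~v11 | ~v2) — ~v11 is true.
  11. (~v4 | v2) — v2 is true.
  12. (v7 | ~v8) — ~v8 is true.
  13. (~v11 | v5) — ~v11 is true.
  14. (~v7 | ~v1) — ~v7 is true.
  15. (~v11 | ~v7 | v9) — ~v11 is true.
  16. (~v8 | v9 | ~v10) — ~v8 is true.
  17. (v3 | ~v4) — ~v4 is true.
  18. (v11 | ~v7) — ~v7 is true.
  19. (v2 | v5) — v2 is true.
  20. (~v4 | v6) — ~v4 is true.
  21. (~v4 | ~v2) — ~v4 is true.
  22. (v4 | ~v11) — ~v11 is true.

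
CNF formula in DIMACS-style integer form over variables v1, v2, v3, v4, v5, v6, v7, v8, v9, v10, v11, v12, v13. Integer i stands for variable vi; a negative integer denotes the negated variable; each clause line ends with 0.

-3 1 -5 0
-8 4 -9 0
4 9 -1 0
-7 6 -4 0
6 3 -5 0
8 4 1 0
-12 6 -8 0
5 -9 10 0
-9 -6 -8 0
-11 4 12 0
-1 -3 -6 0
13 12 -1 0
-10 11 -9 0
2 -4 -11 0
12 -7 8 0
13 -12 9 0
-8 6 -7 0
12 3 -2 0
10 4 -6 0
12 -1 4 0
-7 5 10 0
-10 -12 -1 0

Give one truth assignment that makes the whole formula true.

v1=F, v2=F, v3=T, v4=F, v5=F, v6=F, v7=F, v8=T, v9=F, v10=F, v11=F, v12=F, v13=T

v7 occurs only negated in the remaining clauses — set v7 = False.
Pure literal: v13 appears only positively; assign v13 = True.
Set v1 = False and propagate.
Branch on v2: take v2 = False.
For the remaining variables, v3 = True, v4 = False, v5 = False, v6 = False, v8 = True, v9 = False, v10 = False, v11 = False, v12 = False works.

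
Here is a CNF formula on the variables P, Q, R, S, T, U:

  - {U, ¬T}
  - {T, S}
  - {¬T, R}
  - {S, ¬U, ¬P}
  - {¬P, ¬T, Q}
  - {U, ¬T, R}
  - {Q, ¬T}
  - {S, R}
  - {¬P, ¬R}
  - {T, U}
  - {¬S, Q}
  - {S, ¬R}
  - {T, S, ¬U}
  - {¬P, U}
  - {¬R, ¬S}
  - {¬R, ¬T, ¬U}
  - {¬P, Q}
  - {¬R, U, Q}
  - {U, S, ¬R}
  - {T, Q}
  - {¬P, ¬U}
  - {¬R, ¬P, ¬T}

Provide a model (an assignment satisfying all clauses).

P = False, Q = True, R = False, S = True, T = False, U = True

Check each clause:
  1. {¬T, U} — ¬T is true.
  2. {T, S} — S is true.
  3. {R, ¬T} — ¬T is true.
  4. {¬P, S, ¬U} — S is true.
  5. {¬T, Q, ¬P} — Q is true.
  6. {¬T, U, R} — U is true.
  7. {Q, ¬T} — Q is true.
  8. {R, S} — S is true.
  9. {¬R, ¬P} — ¬R is true.
  10. {U, T} — U is true.
  11. {¬S, Q} — Q is true.
  12. {S, ¬R} — S is true.
  13. {T, ¬U, S} — S is true.
  14. {¬P, U} — ¬P is true.
  15. {¬R, ¬S} — ¬R is true.
  16. {¬R, ¬U, ¬T} — ¬T is true.
  17. {Q, ¬P} — Q is true.
  18. {U, ¬R, Q} — Q is true.
  19. {S, ¬R, U} — S is true.
  20. {Q, T} — Q is true.
  21. {¬U, ¬P} — ¬P is true.
  22. {¬T, ¬R, ¬P} — ¬T is true.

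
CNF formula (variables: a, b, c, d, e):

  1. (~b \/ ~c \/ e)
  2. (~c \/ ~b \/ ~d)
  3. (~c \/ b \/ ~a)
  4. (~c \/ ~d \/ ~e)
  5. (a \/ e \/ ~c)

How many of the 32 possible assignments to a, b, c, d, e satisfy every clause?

19

Case analysis on c and b:
  c=1, b=1: remaining (a,d,e) ∈ {(0,0,1); (1,0,1)} — 2.
  c=1, b=0: remaining (a,d,e) ∈ {(0,0,1)} — 1.
  c=0, b=1: a, d, e free → 2^3 = 8.
  c=0, b=0: a, d, e free → 2^3 = 8.
Total: 2 + 1 + 8 + 8 = 19.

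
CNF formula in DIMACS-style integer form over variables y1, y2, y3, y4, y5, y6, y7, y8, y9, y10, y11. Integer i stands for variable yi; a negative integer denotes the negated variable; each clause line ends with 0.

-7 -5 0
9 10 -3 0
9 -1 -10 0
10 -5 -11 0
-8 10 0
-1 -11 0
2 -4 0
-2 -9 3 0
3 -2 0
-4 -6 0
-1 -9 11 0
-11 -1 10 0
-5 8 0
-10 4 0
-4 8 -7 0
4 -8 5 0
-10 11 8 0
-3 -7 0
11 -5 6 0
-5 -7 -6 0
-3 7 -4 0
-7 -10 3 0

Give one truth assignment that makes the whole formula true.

y1=False, y2=False, y3=False, y4=False, y5=False, y6=False, y7=True, y8=False, y9=False, y10=False, y11=True

Pure literal: y1 appears only negated; assign y1 = False.
Branch on y2: take y2 = False.
  then y4 is forced to False.
  then y10 is forced to False.
  then y8 is forced to False.
  then y5 is forced to False.
Branch on y3: take y3 = False.
y6, y7, y9, y11 are now unconstrained; take y6 = False, y7 = True, y9 = False, y11 = True.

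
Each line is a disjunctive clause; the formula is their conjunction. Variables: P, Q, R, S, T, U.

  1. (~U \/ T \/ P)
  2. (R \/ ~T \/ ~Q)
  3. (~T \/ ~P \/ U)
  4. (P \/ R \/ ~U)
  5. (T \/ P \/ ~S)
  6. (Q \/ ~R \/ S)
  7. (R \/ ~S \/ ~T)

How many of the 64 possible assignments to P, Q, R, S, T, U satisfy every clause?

28

Case analysis on T and P:
  T=1, P=1: remaining (Q,R,S,U) ∈ {(0,0,0,1); (0,1,1,1); (1,1,0,1); (1,1,1,1)} — 4.
  T=1, P=0: 7 of the 16 assignments to (Q,R,S,U) work.
  T=0, P=1: U free; 7 ways for (Q,R,S) × 2^1 = 14.
  T=0, P=0: remaining (Q,R,S,U) ∈ {(0,0,0,0); (1,0,0,0); (1,1,0,0)} — 3.
Total: 4 + 7 + 14 + 3 = 28.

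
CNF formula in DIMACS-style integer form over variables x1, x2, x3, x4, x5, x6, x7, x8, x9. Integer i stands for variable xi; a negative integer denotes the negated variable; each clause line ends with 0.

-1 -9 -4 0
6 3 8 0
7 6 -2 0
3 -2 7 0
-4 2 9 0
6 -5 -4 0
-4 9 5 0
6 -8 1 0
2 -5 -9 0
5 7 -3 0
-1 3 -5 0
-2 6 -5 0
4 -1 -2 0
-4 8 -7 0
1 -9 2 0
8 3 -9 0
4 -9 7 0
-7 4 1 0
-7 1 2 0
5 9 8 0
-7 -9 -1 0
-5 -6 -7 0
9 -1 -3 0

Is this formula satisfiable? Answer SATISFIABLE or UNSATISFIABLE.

SATISFIABLE

Try x1 = False.
Branch on x2: take x2 = True.
For the remaining variables, x3 = False, x4 = True, x5 = False, x6 = True, x7 = True, x8 = True, x9 = True works.
Every clause has at least one true literal under this assignment.
So x1=F, x2=T, x3=F, x4=T, x5=F, x6=T, x7=T, x8=T, x9=T is a satisfying assignment.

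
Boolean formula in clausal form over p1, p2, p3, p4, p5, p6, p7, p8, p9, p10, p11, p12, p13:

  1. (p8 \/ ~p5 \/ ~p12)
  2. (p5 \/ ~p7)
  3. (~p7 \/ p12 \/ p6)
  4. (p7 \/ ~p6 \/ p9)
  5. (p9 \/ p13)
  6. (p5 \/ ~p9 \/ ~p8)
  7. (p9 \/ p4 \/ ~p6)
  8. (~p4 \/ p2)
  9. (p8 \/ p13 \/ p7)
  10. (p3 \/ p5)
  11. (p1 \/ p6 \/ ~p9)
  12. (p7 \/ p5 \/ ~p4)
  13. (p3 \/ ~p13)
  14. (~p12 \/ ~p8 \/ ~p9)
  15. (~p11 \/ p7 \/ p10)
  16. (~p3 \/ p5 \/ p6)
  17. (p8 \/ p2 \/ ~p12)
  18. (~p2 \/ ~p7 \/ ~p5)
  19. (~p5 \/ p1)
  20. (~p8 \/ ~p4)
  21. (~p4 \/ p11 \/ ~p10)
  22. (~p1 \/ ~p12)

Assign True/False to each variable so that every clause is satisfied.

Branch on p1: take p1 = True.
  then p12 is forced to False.
Try p2 = False.
  then p4 is forced to False.
For the remaining variables, p3 = True, p5 = True, p6 = False, p7 = False, p8 = False, p9 = False, p10 = False, p11 = False, p13 = True works.

p1=1, p2=0, p3=1, p4=0, p5=1, p6=0, p7=0, p8=0, p9=0, p10=0, p11=0, p12=0, p13=1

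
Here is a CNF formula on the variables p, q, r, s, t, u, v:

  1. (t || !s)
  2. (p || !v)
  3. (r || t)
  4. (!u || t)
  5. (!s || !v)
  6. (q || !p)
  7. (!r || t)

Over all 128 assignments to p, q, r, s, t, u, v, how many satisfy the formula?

Split on t, then p.
  t=T, p=T: r, u free; 3 ways for (q,s,v) × 2^2 = 12.
  t=T, p=F: forces v=F; q, r, s, u free → 2^4 = 16.
  t=F, p=T: a clause becomes empty — 0.
  t=F, p=F: a clause becomes empty — 0.
Total: 12 + 16 + 0 + 0 = 28.

28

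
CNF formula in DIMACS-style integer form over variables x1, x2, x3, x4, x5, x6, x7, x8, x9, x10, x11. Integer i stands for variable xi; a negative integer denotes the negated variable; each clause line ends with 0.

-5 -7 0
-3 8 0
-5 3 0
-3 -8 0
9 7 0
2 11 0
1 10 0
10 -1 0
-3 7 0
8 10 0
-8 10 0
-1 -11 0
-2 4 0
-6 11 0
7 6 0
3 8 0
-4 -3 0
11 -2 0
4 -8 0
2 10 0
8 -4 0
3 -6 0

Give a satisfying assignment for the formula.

x1=F, x2=F, x3=F, x4=T, x5=F, x6=F, x7=T, x8=T, x9=T, x10=T, x11=T

Check each clause:
  1. {¬x7, ¬x5} — ¬x5 is true.
  2. {¬x3, x8} — x8 is true.
  3. {¬x5, x3} — ¬x5 is true.
  4. {¬x8, ¬x3} — ¬x3 is true.
  5. {x7, x9} — x9 is true.
  6. {x2, x11} — x11 is true.
  7. {x1, x10} — x10 is true.
  8. {¬x1, x10} — x10 is true.
  9. {¬x3, x7} — ¬x3 is true.
  10. {x10, x8} — x8 is true.
  11. {¬x8, x10} — x10 is true.
  12. {¬x1, ¬x11} — ¬x1 is true.
  13. {¬x2, x4} — x4 is true.
  14. {¬x6, x11} — ¬x6 is true.
  15. {x6, x7} — x7 is true.
  16. {x8, x3} — x8 is true.
  17. {¬x3, ¬x4} — ¬x3 is true.
  18. {¬x2, x11} — x11 is true.
  19. {x4, ¬x8} — x4 is true.
  20. {x2, x10} — x10 is true.
  21. {¬x4, x8} — x8 is true.
  22. {¬x6, x3} — ¬x6 is true.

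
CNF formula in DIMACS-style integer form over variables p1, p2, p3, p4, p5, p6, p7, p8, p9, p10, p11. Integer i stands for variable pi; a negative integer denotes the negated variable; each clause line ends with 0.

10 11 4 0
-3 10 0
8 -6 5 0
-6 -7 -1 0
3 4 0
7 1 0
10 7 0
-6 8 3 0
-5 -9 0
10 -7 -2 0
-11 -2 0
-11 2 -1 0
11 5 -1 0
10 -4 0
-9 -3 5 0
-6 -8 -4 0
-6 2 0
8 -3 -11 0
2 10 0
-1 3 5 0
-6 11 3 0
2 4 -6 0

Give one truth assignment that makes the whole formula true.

Pure literal: p6 appears only negated; assign p6 = False.
p9 occurs only negated in the remaining clauses — set p9 = False.
Set p1 = True and propagate.
Branch on p2: take p2 = False.
  then p11 is forced to False.
  then p5 is forced to True.
  then p10 is forced to True.
For the remaining variables, p3 = False, p4 = True, p7 = False, p8 = True works.
Check each clause:
  1. (p10 | p11 | p4) — p10 is true.
  2. (p10 | ~p3) — p10 is true.
  3. (p5 | ~p6 | p8) — p8 is true.
  4. (~p1 | ~p7 | ~p6) — ~p7 is true.
  5. (p3 | p4) — p4 is true.
  6. (p1 | p7) — p1 is true.
  7. (p7 | p10) — p10 is true.
  8. (p3 | p8 | ~p6) — p8 is true.
  9. (~p5 | ~p9) — ~p9 is true.
  10. (p10 | ~p7 | ~p2) — ~p7 is true.
  11. (~p2 | ~p11) — ~p11 is true.
  12. (~p11 | ~p1 | p2) — ~p11 is true.
  13. (p11 | p5 | ~p1) — p5 is true.
  14. (~p4 | p10) — p10 is true.
  15. (~p9 | p5 | ~p3) — p5 is true.
  16. (~p6 | ~p4 | ~p8) — ~p6 is true.
  17. (p2 | ~p6) — ~p6 is true.
  18. (~p3 | ~p11 | p8) — p8 is true.
  19. (p10 | p2) — p10 is true.
  20. (p5 | p3 | ~p1) — p5 is true.
  21. (~p6 | p3 | p11) — ~p6 is true.
  22. (p2 | ~p6 | p4) — ~p6 is true.

p1 = T  p2 = F  p3 = F  p4 = T  p5 = T  p6 = F  p7 = F  p8 = T  p9 = F  p10 = T  p11 = F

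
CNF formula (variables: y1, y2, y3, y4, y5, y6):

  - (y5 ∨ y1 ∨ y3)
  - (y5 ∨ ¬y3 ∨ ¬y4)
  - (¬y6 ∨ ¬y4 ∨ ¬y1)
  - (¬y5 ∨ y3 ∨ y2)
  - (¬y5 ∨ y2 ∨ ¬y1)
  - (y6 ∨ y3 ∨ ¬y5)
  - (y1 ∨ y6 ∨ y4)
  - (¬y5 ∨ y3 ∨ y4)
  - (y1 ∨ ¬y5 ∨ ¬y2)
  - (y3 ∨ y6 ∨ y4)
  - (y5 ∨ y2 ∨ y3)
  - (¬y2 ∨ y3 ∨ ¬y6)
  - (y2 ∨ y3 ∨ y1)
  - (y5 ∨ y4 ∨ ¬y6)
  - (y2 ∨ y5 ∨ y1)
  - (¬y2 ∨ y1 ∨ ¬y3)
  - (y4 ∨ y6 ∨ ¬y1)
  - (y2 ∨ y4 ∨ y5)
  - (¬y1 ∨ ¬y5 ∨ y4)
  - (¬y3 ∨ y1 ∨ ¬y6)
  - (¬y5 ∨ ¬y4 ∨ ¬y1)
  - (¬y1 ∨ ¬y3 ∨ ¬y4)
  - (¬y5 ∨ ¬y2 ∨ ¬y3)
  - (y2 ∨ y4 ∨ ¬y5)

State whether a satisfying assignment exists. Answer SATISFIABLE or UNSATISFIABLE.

SATISFIABLE

Set y1 = True and propagate.
The remaining clauses are satisfied by y2 = True, y3 = False, y4 = True, y5 = False, y6 = False.
So y1=1  y2=1  y3=0  y4=1  y5=0  y6=0 is a satisfying assignment.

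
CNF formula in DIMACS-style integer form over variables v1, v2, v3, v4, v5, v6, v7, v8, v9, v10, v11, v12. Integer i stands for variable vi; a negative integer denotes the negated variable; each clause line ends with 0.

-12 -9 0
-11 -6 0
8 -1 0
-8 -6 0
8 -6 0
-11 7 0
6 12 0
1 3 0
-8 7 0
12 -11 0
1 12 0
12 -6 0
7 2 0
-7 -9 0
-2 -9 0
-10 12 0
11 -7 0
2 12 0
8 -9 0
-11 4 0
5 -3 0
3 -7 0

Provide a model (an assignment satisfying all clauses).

Pure literal: v5 appears only positively; assign v5 = True.
Pure literal: v9 appears only negated; assign v9 = False.
Branch on v1: take v1 = False.
  then v3 is forced to True.
  then v12 is forced to True.
Set v2 = True and propagate.
Set v4 = False and propagate.
  then v11 is forced to False.
  then v7 is forced to False.
  then v8 is forced to False.
  then v6 is forced to False.
v10 is now unconstrained; take v10 = False.

v1=F, v2=T, v3=T, v4=F, v5=T, v6=F, v7=F, v8=F, v9=F, v10=F, v11=F, v12=T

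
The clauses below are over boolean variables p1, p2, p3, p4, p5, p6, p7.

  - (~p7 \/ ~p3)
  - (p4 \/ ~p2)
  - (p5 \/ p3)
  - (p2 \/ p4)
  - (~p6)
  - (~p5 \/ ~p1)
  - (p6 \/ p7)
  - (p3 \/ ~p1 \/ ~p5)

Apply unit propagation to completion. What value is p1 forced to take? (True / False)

False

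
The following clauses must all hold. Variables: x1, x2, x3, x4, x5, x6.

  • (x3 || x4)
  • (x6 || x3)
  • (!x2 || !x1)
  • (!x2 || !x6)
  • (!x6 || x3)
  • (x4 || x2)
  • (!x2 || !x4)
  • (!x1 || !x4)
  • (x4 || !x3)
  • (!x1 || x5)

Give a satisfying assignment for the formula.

x1=False, x2=False, x3=True, x4=True, x5=True, x6=True

Check each clause:
  1. (x3 || x4) — x3 is true.
  2. (x3 || x6) — x3 is true.
  3. (!x1 || !x2) — !x1 is true.
  4. (!x2 || !x6) — !x2 is true.
  5. (x3 || !x6) — x3 is true.
  6. (x4 || x2) — x4 is true.
  7. (!x2 || !x4) — !x2 is true.
  8. (!x4 || !x1) — !x1 is true.
  9. (!x3 || x4) — x4 is true.
  10. (x5 || !x1) — x5 is true.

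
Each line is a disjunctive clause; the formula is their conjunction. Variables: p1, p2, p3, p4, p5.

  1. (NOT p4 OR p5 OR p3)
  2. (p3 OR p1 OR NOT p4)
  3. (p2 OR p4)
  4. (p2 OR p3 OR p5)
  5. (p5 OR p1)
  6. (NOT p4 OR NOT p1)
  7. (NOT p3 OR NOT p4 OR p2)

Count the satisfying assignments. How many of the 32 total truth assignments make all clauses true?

7

Split on p4, then p3.
  p4=1, p3=1: remaining (p1,p2,p5) ∈ {(0,1,1)} — 1.
  p4=1, p3=0: a clause becomes empty — 0.
  p4=0, p3=1: remaining (p1,p2,p5) ∈ {(0,1,1); (1,1,0); (1,1,1)} — 3.
  p4=0, p3=0: remaining (p1,p2,p5) ∈ {(0,1,1); (1,1,0); (1,1,1)} — 3.
Total: 1 + 0 + 3 + 3 = 7.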